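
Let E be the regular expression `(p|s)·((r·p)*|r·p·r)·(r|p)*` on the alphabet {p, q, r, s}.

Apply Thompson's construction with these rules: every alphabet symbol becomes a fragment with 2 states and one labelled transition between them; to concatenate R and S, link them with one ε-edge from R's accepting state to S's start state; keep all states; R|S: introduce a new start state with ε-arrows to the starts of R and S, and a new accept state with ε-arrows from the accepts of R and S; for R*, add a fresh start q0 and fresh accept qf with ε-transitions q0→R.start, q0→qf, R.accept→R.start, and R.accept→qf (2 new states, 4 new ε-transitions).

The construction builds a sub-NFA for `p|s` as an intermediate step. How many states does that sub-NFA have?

Fragment for `p|s`:
Each of the 2 symbol leaves contributes a 2-state fragment.
  p|s → 6 states

6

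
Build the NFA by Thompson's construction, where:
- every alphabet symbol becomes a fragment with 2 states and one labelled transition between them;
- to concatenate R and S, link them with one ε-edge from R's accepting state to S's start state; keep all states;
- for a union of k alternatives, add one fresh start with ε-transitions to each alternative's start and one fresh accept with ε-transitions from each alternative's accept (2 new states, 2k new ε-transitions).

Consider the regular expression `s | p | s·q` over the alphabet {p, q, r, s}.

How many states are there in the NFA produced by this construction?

By structural recursion:
Each of the 4 symbol leaves contributes a 2-state fragment.
  s·q — 4 states
  s | p | s·q — 10 states

10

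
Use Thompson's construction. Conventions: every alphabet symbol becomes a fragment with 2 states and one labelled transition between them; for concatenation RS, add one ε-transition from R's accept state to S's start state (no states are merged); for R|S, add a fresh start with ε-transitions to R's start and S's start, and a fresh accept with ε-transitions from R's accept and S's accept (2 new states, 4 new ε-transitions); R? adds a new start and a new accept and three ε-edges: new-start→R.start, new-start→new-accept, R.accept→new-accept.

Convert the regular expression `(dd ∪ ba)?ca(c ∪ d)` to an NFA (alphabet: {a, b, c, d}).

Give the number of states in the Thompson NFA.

22

Recursing over subexpressions:
Each of the 8 symbol leaves contributes a 2-state fragment.
  dd — 4 states
  ba — 4 states
  dd ∪ ba — 10 states
  (dd ∪ ba)? — 12 states
  c ∪ d — 6 states
  (dd ∪ ba)?ca(c ∪ d) — 22 states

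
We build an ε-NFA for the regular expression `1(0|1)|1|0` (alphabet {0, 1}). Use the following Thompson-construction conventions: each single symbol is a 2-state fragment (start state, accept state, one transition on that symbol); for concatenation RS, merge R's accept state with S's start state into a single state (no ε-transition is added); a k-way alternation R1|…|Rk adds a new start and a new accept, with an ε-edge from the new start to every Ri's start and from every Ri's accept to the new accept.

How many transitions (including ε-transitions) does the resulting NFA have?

15

Recursing over subexpressions:
Each of the 5 symbol leaves contributes 1 transition (1 symbol, 0 ε).
  0|1 → 6 transitions (2 symbol, 4 ε)
  1(0|1) → 7 transitions (3 symbol, 4 ε)
  1(0|1)|1|0 → 15 transitions (5 symbol, 10 ε)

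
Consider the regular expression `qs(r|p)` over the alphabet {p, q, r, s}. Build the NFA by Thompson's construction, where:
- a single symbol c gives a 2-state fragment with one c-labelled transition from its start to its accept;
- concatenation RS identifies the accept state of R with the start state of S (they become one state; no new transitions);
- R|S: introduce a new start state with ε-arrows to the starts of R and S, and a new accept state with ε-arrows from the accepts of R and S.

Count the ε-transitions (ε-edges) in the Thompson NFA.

Recursing over subexpressions:
Each of the 4 symbol leaves contributes 0 ε-transitions.
  r|p — 4 ε-transitions
  qs(r|p) — 4 ε-transitions

4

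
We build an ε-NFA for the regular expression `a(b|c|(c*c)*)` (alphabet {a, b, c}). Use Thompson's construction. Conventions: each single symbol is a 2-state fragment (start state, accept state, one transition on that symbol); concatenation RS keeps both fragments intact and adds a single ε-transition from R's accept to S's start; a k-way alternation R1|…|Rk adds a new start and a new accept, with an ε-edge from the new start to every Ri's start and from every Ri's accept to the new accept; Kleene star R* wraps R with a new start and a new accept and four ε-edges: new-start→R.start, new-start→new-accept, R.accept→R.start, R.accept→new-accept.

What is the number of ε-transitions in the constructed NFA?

16

Recursing over subexpressions:
Each of the 5 symbol leaves contributes 0 ε-transitions.
  c* : 4 ε-transitions
  c*c : 5 ε-transitions
  (c*c)* : 9 ε-transitions
  b|c|(c*c)* : 15 ε-transitions
  a(b|c|(c*c)*) : 16 ε-transitions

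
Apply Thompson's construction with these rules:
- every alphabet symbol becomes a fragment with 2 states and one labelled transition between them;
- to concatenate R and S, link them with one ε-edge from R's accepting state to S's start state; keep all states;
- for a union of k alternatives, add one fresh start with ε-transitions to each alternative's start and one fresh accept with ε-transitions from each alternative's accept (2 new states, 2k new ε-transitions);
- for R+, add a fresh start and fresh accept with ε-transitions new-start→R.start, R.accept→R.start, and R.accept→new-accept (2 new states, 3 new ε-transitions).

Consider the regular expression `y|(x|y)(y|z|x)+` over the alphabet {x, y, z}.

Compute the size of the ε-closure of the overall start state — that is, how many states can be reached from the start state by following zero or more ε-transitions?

5

Compute the ε-closure size of each fragment's start state recursively; a symbol fragment's start has no outgoing ε-edge, so its closure is just itself (size 1).
  x|y → new start ε-reaches every alternative's start; none of them accept ε, so the new accept is not reached: |closure| = 1 + 1 + 1 = 3
  y|z|x → |closure| = 1 + 1 + 1 + 1 = 4 (the new accept is not ε-reachable since no branch accepts ε)
  (y|z|x)+ → |closure| = 1 + 4 = 5 (the body doesn't accept ε, so the new accept is not reached)
  (x|y)(y|z|x)+ → |closure| equals the left operand's closure size = 3 (its accept is not ε-reachable, so the closure stops there)
  y|(x|y)(y|z|x)+ → new start ε-reaches every alternative's start; none of them accept ε, so the new accept is not reached: |closure| = 1 + 1 + 3 = 5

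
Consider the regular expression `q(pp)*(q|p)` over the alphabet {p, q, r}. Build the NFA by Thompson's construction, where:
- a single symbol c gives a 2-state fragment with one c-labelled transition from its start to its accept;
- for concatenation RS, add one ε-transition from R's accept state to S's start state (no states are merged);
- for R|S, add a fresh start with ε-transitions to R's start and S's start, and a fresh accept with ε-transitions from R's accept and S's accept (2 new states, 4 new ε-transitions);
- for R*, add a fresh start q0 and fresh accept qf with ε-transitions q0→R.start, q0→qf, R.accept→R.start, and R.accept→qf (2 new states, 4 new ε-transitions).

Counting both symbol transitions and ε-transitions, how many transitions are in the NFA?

16

Recursing over subexpressions:
Each of the 5 symbol leaves contributes 1 transition (1 symbol, 0 ε).
  pp = 3 transitions (2 symbol, 1 ε)
  (pp)* = 7 transitions (2 symbol, 5 ε)
  q|p = 6 transitions (2 symbol, 4 ε)
  q(pp)*(q|p) = 16 transitions (5 symbol, 11 ε)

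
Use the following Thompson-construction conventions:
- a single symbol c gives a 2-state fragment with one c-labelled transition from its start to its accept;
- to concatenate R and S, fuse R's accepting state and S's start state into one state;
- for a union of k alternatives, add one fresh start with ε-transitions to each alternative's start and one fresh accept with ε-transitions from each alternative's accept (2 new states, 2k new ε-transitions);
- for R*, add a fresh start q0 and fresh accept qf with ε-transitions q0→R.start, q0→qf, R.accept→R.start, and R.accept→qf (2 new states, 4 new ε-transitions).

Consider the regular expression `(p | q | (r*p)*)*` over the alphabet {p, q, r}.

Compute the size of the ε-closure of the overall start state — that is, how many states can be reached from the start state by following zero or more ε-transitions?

Let C(F) = |ε-closure(F.start)| within fragment F, and note whether F accepts ε. Symbol fragments have C = 1 and do not accept ε. Then:
  r* → new start has ε-edges to the inner start and to the new accept, so |ε-closure| = 2 + 1 = 3
  r*p → |ε-closure| = 3 + (1−1) = 3 (closure spills across the concat boundary because the left factor accepts ε)
  (r*p)* → |ε-closure| = 1 (new start) + 3 (body) + 1 (new accept) = 5
  p | q | (r*p)* → new start ε-reaches every alternative's start; at least one alternative accepts ε, so the union's new accept is reached too: |ε-closure| = 1 + 1 + 1 + 5 + 1 = 9
  (p | q | (r*p)*)* → |ε-closure| = 1 (new start) + 9 (body) + 1 (new accept) = 11

11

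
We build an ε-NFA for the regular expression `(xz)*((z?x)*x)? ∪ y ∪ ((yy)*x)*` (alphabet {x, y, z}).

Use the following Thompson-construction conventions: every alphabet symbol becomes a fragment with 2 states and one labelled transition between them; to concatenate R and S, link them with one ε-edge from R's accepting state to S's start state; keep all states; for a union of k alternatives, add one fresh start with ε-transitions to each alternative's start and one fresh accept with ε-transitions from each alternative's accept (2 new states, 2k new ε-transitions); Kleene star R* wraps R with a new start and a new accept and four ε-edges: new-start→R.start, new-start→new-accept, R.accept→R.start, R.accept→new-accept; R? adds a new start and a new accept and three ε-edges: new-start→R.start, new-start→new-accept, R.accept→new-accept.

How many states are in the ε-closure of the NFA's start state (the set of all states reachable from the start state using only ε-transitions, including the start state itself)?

21

Work bottom-up. For each fragment F, track |ε-closure(F.start)| and whether F's accept lies in that closure (i.e. whether F accepts ε). A single-symbol fragment has closure size 1 and does not accept ε.
  xz → |ε-closure| equals the left operand's closure size = 1 (its accept is not ε-reachable, so the closure stops there)
  (xz)* → |ε-closure| = 1 (new start) + 1 (body) + 1 (new accept) = 3
  z? → |ε-closure| = 1 (new start) + 1 (body) + 1 (new accept, via ε) = 3
  z?x → the left operand accepts ε, so the closure extends into the next operand (via the concat ε-link); |ε-closure| = 3 + 1 = 4
  (z?x)* → the star's fresh start ε-reaches both the body's start and the fresh accept: |ε-closure| = 2 + 4 = 6
  (z?x)*x → |ε-closure| = 6 + 1 = 7 (closure spills across the concat boundary because the left factor accepts ε)
  ((z?x)*x)? → |ε-closure| = 1 (new start) + 7 (body) + 1 (new accept, via ε) = 9
  (xz)*((z?x)*x)? → the left operand accepts ε, so the closure extends into the next operand (via the concat ε-link); |ε-closure| = 3 + 9 = 12
  yy → same as the first factor's closure: |ε-closure| = 1
  (yy)* → the star's fresh start ε-reaches both the body's start and the fresh accept: |ε-closure| = 2 + 1 = 3
  (yy)*x → |ε-closure| = 3 + 1 = 4 (closure spills across the concat boundary because the left factor accepts ε)
  ((yy)*x)* → new start has ε-edges to the inner start and to the new accept, so |ε-closure| = 2 + 4 = 6
  (xz)*((z?x)*x)? ∪ y ∪ ((yy)*x)* → new start ε-reaches every alternative's start; at least one alternative accepts ε, so the union's new accept is reached too: |ε-closure| = 1 + 12 + 1 + 6 + 1 = 21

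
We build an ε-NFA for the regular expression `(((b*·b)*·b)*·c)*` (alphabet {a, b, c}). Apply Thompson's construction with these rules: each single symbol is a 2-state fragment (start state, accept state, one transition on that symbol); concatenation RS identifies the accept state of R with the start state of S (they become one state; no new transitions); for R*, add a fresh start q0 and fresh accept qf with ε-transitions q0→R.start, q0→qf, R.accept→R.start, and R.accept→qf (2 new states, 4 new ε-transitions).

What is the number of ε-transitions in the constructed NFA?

Bottom-up over the parse tree:
Each of the 4 symbol leaves contributes 0 ε-transitions.
  b* — 4 ε-transitions
  b*·b — 4 ε-transitions
  (b*·b)* — 8 ε-transitions
  (b*·b)*·b — 8 ε-transitions
  ((b*·b)*·b)* — 12 ε-transitions
  ((b*·b)*·b)*·c — 12 ε-transitions
  (((b*·b)*·b)*·c)* — 16 ε-transitions

16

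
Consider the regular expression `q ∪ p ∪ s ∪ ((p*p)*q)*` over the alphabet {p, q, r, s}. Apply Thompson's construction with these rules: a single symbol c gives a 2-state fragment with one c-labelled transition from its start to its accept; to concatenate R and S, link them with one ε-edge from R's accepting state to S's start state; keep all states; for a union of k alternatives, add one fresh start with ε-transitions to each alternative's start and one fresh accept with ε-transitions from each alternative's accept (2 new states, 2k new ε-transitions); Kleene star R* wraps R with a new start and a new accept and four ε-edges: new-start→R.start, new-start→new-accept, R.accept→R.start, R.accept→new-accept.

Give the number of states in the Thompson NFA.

20

Bottom-up over the parse tree:
Each of the 6 symbol leaves contributes a 2-state fragment.
  p* = 4 states
  p*p = 6 states
  (p*p)* = 8 states
  (p*p)*q = 10 states
  ((p*p)*q)* = 12 states
  q ∪ p ∪ s ∪ ((p*p)*q)* = 20 states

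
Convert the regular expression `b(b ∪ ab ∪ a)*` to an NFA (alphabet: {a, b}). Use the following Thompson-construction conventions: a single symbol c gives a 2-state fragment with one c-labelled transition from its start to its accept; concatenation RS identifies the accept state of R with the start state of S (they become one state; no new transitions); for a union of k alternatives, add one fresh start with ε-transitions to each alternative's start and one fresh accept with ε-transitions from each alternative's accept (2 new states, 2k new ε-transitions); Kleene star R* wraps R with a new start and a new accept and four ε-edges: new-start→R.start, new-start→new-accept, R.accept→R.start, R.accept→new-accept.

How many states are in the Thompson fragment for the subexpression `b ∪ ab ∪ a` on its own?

Fragment for `b ∪ ab ∪ a`:
Each of the 4 symbol leaves contributes a 2-state fragment.
  ab = 3 states
  b ∪ ab ∪ a = 9 states

9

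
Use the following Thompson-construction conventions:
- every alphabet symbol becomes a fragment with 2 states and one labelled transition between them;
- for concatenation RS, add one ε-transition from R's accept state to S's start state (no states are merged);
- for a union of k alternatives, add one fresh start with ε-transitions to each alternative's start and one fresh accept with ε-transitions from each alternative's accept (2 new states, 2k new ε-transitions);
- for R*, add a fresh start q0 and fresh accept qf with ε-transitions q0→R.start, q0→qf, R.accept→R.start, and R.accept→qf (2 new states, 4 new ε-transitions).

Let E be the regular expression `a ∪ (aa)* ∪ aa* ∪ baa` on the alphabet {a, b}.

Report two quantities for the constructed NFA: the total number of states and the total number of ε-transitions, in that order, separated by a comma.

Recursing over subexpressions:
Each of the 8 symbol leaves contributes 2 states and 0 ε-transitions.
  aa : 4 states, 1 ε-transition
  (aa)* : 6 states, 5 ε-transitions
  a* : 4 states, 4 ε-transitions
  aa* : 6 states, 5 ε-transitions
  baa : 6 states, 2 ε-transitions
  a ∪ (aa)* ∪ aa* ∪ baa : 22 states, 20 ε-transitions

22, 20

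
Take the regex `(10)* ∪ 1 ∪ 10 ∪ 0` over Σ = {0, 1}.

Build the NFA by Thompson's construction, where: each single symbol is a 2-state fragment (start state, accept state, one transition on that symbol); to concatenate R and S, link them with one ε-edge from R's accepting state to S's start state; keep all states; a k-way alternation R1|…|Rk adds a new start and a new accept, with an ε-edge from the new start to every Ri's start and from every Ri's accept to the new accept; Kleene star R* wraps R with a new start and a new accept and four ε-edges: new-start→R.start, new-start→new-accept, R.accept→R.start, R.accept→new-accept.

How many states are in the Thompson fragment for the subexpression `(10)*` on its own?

6

Fragment for `(10)*`:
Each of the 2 symbol leaves contributes a 2-state fragment.
  10 — 4 states
  (10)* — 6 states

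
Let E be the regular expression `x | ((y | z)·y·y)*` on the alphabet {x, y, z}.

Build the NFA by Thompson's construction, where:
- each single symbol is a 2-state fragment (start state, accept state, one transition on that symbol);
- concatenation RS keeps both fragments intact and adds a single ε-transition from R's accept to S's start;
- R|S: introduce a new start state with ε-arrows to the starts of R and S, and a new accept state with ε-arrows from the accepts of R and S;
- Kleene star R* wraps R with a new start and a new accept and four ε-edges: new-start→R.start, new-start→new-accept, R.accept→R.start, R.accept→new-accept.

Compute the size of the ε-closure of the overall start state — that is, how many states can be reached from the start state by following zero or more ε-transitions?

8

Compute the ε-closure size of each fragment's start state recursively; a symbol fragment's start has no outgoing ε-edge, so its closure is just itself (size 1).
  y | z : C = 1 + 1 + 1 = 3 (the new accept is not ε-reachable since no branch accepts ε)
  (y | z)·y·y : C equals the left operand's closure size = 3 (its accept is not ε-reachable, so the closure stops there)
  ((y | z)·y·y)* : the star's fresh start ε-reaches both the body's start and the fresh accept: C = 2 + 3 = 5
  x | ((y | z)·y·y)* : C = 1 (new start) + (1 + 5) + 1 (new accept, since some branch ε-reaches its own accept) = 8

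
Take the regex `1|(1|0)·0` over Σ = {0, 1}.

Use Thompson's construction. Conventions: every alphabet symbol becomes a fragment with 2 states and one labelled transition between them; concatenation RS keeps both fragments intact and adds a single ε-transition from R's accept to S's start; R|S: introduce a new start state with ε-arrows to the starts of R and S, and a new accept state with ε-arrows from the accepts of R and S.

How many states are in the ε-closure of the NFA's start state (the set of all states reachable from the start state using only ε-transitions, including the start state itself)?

5

Let C(F) = |ε-closure(F.start)| within fragment F, and note whether F accepts ε. Symbol fragments have C = 1 and do not accept ε. Then:
  1|0 → |ε-closure| = 1 + 1 + 1 = 3 (the new accept is not ε-reachable since no branch accepts ε)
  (1|0)·0 → |ε-closure| equals the left operand's closure size = 3 (its accept is not ε-reachable, so the closure stops there)
  1|(1|0)·0 → |ε-closure| = 1 + 1 + 3 = 5 (the new accept is not ε-reachable since no branch accepts ε)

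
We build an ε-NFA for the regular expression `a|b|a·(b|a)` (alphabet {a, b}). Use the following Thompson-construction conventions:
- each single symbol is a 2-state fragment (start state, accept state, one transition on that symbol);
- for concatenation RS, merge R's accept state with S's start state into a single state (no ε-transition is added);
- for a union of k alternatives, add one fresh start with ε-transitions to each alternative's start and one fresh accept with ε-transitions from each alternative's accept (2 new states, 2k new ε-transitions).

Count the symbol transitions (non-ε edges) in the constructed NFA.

5

Per subexpression:
Each of the 5 symbol leaves contributes exactly 1 symbol transition.
  b|a : 2 symbol transitions
  a·(b|a) : 3 symbol transitions
  a|b|a·(b|a) : 5 symbol transitions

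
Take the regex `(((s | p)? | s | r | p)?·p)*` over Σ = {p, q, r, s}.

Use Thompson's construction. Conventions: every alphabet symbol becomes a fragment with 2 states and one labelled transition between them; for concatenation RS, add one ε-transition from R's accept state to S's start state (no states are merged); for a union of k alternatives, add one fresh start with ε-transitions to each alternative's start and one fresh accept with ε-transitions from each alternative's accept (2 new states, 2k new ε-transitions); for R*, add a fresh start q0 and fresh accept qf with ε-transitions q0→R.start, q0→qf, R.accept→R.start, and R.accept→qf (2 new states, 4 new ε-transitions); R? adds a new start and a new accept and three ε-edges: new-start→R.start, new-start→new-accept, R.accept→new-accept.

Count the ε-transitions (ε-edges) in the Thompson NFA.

23

Recursing over subexpressions:
Each of the 6 symbol leaves contributes 0 ε-transitions.
  s | p = 4 ε-transitions
  (s | p)? = 7 ε-transitions
  (s | p)? | s | r | p = 15 ε-transitions
  ((s | p)? | s | r | p)? = 18 ε-transitions
  ((s | p)? | s | r | p)?·p = 19 ε-transitions
  (((s | p)? | s | r | p)?·p)* = 23 ε-transitions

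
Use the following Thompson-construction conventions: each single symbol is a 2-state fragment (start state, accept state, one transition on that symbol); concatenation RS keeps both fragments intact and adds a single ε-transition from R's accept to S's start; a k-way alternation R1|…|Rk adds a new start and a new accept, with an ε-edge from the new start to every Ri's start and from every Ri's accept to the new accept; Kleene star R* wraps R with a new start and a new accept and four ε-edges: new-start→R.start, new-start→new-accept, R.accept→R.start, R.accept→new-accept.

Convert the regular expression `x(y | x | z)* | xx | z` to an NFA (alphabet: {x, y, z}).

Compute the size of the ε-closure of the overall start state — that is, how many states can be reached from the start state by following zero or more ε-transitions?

4

Let C(F) = |ε-closure(F.start)| within fragment F, and note whether F accepts ε. Symbol fragments have C = 1 and do not accept ε. Then:
  y | x | z : C = 1 + 1 + 1 + 1 = 4 (the new accept is not ε-reachable since no branch accepts ε)
  (y | x | z)* : new start has ε-edges to the inner start and to the new accept, so C = 2 + 4 = 6
  x(y | x | z)* : C equals the left operand's closure size = 1 (its accept is not ε-reachable, so the closure stops there)
  xx : same as the first factor's closure: C = 1
  x(y | x | z)* | xx | z : new start ε-reaches every alternative's start; none of them accept ε, so the new accept is not reached: C = 1 + 1 + 1 + 1 = 4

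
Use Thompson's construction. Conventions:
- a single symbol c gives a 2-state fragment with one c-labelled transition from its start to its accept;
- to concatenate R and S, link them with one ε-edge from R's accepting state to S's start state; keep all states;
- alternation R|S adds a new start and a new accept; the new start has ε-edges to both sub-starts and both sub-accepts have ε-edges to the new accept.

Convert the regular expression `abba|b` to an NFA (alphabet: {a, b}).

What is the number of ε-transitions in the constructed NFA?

7

Bottom-up over the parse tree:
Each of the 5 symbol leaves contributes 0 ε-transitions.
  abba = 3 ε-transitions
  abba|b = 7 ε-transitions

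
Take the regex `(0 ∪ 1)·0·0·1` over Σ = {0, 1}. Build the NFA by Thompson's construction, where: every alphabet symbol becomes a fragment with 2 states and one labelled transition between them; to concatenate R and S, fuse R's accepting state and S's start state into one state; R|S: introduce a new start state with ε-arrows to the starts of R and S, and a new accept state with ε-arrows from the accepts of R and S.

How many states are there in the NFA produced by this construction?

9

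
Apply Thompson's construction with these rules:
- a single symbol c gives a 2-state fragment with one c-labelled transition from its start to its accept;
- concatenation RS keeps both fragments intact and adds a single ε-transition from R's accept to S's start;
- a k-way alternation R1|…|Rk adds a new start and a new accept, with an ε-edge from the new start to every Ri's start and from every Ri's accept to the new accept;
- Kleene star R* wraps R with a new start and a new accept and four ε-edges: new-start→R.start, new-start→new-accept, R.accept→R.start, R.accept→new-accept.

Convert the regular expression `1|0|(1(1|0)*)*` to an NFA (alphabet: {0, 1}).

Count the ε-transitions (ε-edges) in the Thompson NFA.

19

Per subexpression:
Each of the 5 symbol leaves contributes 0 ε-transitions.
  1|0 : 4 ε-transitions
  (1|0)* : 8 ε-transitions
  1(1|0)* : 9 ε-transitions
  (1(1|0)*)* : 13 ε-transitions
  1|0|(1(1|0)*)* : 19 ε-transitions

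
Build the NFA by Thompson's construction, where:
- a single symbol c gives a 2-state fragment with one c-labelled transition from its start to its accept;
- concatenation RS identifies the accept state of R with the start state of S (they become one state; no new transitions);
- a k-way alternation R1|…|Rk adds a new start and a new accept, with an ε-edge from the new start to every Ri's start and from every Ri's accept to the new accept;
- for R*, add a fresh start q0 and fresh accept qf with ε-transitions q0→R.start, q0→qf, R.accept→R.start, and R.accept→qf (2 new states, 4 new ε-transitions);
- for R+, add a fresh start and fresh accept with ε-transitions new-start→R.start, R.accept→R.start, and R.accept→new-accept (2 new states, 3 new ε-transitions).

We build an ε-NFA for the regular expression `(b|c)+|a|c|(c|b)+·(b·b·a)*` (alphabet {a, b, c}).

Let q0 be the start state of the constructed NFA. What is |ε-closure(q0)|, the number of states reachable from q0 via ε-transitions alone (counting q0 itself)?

11

Work bottom-up. For each fragment F, track |ε-closure(F.start)| and whether F's accept lies in that closure (i.e. whether F accepts ε). A single-symbol fragment has closure size 1 and does not accept ε.
  b|c — new start ε-reaches every alternative's start; none of them accept ε, so the new accept is not reached: |closure| = 1 + 1 + 1 = 3
  (b|c)+ — new start ε-reaches only the body's start; the new accept needs a symbol first: |closure| = 1 + 3 = 4
  c|b — new start ε-reaches every alternative's start; none of them accept ε, so the new accept is not reached: |closure| = 1 + 1 + 1 = 3
  (c|b)+ — |closure| = 1 + 3 = 4 (the body doesn't accept ε, so the new accept is not reached)
  b·b·a — same as the first factor's closure: |closure| = 1
  (b·b·a)* — new start has ε-edges to the inner start and to the new accept, so |closure| = 2 + 1 = 3
  (c|b)+·(b·b·a)* — |closure| equals the left operand's closure size = 4 (its accept is not ε-reachable, so the closure stops there)
  (b|c)+|a|c|(c|b)+·(b·b·a)* — |closure| = 1 + 4 + 1 + 1 + 4 = 11 (the new accept is not ε-reachable since no branch accepts ε)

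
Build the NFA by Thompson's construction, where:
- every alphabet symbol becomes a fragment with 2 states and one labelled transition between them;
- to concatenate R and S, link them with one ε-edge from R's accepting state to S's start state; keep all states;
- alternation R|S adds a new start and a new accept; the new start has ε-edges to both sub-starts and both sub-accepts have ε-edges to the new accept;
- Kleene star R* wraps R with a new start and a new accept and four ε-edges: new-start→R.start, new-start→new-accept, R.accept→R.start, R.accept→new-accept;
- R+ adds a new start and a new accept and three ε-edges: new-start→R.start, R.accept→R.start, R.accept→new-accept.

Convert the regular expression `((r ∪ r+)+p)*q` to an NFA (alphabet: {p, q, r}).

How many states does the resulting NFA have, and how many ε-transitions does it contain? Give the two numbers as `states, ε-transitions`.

Per subexpression:
Each of the 4 symbol leaves contributes 2 states and 0 ε-transitions.
  r+ → 4 states, 3 ε-transitions
  r ∪ r+ → 8 states, 7 ε-transitions
  (r ∪ r+)+ → 10 states, 10 ε-transitions
  (r ∪ r+)+p → 12 states, 11 ε-transitions
  ((r ∪ r+)+p)* → 14 states, 15 ε-transitions
  ((r ∪ r+)+p)*q → 16 states, 16 ε-transitions

16, 16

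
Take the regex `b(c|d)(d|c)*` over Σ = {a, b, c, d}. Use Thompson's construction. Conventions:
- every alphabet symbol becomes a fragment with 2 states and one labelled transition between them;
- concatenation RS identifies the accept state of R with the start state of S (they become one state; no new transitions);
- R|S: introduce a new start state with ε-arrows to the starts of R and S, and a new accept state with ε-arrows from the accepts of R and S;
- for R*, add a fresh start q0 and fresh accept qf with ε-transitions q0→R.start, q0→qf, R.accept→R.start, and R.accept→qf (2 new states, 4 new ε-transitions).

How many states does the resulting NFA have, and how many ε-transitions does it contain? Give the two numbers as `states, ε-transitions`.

14, 12

Building bottom-up:
Each of the 5 symbol leaves contributes 2 states and 0 ε-transitions.
  c|d : 6 states, 4 ε-transitions
  d|c : 6 states, 4 ε-transitions
  (d|c)* : 8 states, 8 ε-transitions
  b(c|d)(d|c)* : 14 states, 12 ε-transitions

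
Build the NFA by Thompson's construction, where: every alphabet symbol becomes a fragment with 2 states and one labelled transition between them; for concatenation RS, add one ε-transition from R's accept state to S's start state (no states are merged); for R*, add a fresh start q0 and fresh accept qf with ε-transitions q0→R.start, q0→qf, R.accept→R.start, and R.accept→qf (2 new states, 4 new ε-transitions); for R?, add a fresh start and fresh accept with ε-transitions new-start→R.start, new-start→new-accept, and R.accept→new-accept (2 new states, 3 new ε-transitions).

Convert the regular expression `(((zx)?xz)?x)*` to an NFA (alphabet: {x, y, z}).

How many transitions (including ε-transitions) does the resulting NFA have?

19

By structural recursion:
Each of the 5 symbol leaves contributes 1 transition (1 symbol, 0 ε).
  zx = 3 transitions (2 symbol, 1 ε)
  (zx)? = 6 transitions (2 symbol, 4 ε)
  (zx)?xz = 10 transitions (4 symbol, 6 ε)
  ((zx)?xz)? = 13 transitions (4 symbol, 9 ε)
  ((zx)?xz)?x = 15 transitions (5 symbol, 10 ε)
  (((zx)?xz)?x)* = 19 transitions (5 symbol, 14 ε)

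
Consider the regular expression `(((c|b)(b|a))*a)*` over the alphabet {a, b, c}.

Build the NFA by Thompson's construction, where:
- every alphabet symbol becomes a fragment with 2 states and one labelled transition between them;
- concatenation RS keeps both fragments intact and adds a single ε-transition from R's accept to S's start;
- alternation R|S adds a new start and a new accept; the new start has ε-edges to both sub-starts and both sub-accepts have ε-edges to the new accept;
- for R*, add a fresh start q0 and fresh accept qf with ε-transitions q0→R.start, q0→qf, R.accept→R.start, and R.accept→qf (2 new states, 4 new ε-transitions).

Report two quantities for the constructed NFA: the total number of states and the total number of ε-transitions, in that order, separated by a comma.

18, 18

By structural recursion:
Each of the 5 symbol leaves contributes 2 states and 0 ε-transitions.
  c|b = 6 states, 4 ε-transitions
  b|a = 6 states, 4 ε-transitions
  (c|b)(b|a) = 12 states, 9 ε-transitions
  ((c|b)(b|a))* = 14 states, 13 ε-transitions
  ((c|b)(b|a))*a = 16 states, 14 ε-transitions
  (((c|b)(b|a))*a)* = 18 states, 18 ε-transitions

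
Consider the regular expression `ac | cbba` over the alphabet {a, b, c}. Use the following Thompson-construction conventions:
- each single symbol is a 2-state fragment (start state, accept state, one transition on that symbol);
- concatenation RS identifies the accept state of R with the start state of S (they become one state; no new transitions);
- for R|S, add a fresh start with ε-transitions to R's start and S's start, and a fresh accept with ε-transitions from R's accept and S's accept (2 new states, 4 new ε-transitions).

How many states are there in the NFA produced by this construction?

10

Building bottom-up:
Each of the 6 symbol leaves contributes a 2-state fragment.
  ac = 3 states
  cbba = 5 states
  ac | cbba = 10 states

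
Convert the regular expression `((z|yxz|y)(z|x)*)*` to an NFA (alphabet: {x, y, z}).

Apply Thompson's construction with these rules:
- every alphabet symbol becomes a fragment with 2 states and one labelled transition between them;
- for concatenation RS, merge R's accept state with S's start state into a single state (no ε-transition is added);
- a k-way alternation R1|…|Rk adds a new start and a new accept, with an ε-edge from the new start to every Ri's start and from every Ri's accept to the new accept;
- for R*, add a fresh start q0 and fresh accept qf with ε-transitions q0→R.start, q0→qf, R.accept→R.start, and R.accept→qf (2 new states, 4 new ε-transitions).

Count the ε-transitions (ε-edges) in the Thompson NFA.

Recursing over subexpressions:
Each of the 7 symbol leaves contributes 0 ε-transitions.
  yxz → 0 ε-transitions
  z|yxz|y → 6 ε-transitions
  z|x → 4 ε-transitions
  (z|x)* → 8 ε-transitions
  (z|yxz|y)(z|x)* → 14 ε-transitions
  ((z|yxz|y)(z|x)*)* → 18 ε-transitions

18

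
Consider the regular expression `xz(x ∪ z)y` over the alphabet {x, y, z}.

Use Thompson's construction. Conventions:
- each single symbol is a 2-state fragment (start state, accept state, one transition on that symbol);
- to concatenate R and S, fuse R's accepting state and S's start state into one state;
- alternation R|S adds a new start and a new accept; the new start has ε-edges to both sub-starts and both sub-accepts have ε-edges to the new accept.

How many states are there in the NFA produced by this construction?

Bottom-up over the parse tree:
Each of the 5 symbol leaves contributes a 2-state fragment.
  x ∪ z = 6 states
  xz(x ∪ z)y = 9 states

9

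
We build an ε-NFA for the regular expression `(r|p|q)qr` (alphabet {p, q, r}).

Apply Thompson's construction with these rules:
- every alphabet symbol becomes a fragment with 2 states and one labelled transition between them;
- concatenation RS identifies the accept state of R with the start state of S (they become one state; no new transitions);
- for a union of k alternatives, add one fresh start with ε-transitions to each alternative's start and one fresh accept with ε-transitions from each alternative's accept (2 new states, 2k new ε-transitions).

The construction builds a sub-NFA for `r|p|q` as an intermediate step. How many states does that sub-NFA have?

8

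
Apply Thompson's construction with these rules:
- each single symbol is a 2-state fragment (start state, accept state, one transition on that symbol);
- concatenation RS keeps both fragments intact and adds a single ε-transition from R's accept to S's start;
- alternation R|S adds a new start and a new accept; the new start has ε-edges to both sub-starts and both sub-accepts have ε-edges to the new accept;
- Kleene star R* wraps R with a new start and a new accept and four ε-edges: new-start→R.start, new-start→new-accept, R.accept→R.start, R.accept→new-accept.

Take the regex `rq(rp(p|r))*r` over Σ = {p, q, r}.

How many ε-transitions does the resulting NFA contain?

13

By structural recursion:
Each of the 7 symbol leaves contributes 0 ε-transitions.
  p|r : 4 ε-transitions
  rp(p|r) : 6 ε-transitions
  (rp(p|r))* : 10 ε-transitions
  rq(rp(p|r))*r : 13 ε-transitions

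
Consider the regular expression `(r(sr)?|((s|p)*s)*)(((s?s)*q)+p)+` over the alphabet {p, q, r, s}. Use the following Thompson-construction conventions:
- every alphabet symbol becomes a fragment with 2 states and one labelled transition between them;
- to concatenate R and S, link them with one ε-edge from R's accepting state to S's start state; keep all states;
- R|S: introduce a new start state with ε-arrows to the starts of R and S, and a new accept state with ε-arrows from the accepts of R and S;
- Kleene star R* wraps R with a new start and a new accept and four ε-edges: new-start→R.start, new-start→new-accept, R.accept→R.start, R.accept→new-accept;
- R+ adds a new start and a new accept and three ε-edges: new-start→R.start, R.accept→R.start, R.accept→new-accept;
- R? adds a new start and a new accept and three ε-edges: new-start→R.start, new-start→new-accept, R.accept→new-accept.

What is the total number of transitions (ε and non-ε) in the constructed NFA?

Per subexpression:
Each of the 10 symbol leaves contributes 1 transition (1 symbol, 0 ε).
  sr — 3 transitions (2 symbol, 1 ε)
  (sr)? — 6 transitions (2 symbol, 4 ε)
  r(sr)? — 8 transitions (3 symbol, 5 ε)
  s|p — 6 transitions (2 symbol, 4 ε)
  (s|p)* — 10 transitions (2 symbol, 8 ε)
  (s|p)*s — 12 transitions (3 symbol, 9 ε)
  ((s|p)*s)* — 16 transitions (3 symbol, 13 ε)
  r(sr)?|((s|p)*s)* — 28 transitions (6 symbol, 22 ε)
  s? — 4 transitions (1 symbol, 3 ε)
  s?s — 6 transitions (2 symbol, 4 ε)
  (s?s)* — 10 transitions (2 symbol, 8 ε)
  (s?s)*q — 12 transitions (3 symbol, 9 ε)
  ((s?s)*q)+ — 15 transitions (3 symbol, 12 ε)
  ((s?s)*q)+p — 17 transitions (4 symbol, 13 ε)
  (((s?s)*q)+p)+ — 20 transitions (4 symbol, 16 ε)
  (r(sr)?|((s|p)*s)*)(((s?s)*q)+p)+ — 49 transitions (10 symbol, 39 ε)

49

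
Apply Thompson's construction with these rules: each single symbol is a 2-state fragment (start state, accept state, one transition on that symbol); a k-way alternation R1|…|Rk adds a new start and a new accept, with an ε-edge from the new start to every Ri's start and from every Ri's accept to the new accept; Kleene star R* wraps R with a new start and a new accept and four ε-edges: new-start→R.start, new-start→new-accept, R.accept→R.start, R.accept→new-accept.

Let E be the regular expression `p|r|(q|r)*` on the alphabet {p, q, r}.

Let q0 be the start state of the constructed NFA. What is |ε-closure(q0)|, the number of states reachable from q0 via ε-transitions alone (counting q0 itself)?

Work bottom-up. For each fragment F, track |ε-closure(F.start)| and whether F's accept lies in that closure (i.e. whether F accepts ε). A single-symbol fragment has closure size 1 and does not accept ε.
  q|r : new start ε-reaches every alternative's start; none of them accept ε, so the new accept is not reached: |ε-closure| = 1 + 1 + 1 = 3
  (q|r)* : |ε-closure| = 1 (new start) + 3 (body) + 1 (new accept) = 5
  p|r|(q|r)* : new start ε-reaches every alternative's start; at least one alternative accepts ε, so the union's new accept is reached too: |ε-closure| = 1 + 1 + 1 + 5 + 1 = 9

9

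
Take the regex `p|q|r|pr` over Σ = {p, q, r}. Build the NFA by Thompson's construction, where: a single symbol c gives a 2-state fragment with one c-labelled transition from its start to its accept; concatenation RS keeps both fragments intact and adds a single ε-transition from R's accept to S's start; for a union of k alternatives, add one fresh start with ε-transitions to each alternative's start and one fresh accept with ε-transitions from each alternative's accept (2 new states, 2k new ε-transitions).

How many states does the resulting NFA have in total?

Recursing over subexpressions:
Each of the 5 symbol leaves contributes a 2-state fragment.
  pr : 4 states
  p|q|r|pr : 12 states

12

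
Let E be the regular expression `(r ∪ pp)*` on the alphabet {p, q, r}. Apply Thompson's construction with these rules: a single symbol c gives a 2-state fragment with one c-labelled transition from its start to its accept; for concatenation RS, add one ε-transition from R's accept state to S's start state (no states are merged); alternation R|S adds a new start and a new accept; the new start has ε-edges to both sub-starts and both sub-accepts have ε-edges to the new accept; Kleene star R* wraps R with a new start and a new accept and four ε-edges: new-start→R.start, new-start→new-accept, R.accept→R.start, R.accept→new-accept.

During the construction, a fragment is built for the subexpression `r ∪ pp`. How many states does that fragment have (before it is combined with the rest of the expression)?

8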